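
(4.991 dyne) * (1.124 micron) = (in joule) 5.61e-11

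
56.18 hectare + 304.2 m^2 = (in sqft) 6.05e+06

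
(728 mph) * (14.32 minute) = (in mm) 2.796e+08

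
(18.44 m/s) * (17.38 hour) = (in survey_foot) 3.785e+06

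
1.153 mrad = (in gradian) 0.0734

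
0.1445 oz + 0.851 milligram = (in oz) 0.1445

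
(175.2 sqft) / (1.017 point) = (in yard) 4.961e+04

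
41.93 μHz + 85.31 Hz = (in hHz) 0.8531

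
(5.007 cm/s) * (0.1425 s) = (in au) 4.769e-14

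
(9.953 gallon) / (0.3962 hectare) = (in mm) 0.009509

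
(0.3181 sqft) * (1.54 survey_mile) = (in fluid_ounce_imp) 2.578e+06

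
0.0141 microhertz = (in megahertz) 1.41e-14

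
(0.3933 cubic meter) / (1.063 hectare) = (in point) 0.1049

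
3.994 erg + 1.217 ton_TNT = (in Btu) 4.826e+06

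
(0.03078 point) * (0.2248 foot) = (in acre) 1.838e-10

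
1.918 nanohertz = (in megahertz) 1.918e-15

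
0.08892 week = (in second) 5.378e+04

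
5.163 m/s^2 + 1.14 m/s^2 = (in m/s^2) 6.303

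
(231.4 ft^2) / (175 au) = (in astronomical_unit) 5.489e-24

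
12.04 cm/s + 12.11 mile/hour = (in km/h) 19.92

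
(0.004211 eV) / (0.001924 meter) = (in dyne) 3.507e-14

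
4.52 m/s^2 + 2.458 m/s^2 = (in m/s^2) 6.978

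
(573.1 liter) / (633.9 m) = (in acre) 2.234e-07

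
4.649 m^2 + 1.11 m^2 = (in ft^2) 61.99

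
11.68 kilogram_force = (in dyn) 1.145e+07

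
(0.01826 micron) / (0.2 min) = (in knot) 2.958e-09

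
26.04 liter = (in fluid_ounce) 880.5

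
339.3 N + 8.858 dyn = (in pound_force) 76.28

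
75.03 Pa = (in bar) 0.0007503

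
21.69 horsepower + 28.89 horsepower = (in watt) 3.772e+04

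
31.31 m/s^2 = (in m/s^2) 31.31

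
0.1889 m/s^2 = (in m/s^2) 0.1889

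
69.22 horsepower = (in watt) 5.162e+04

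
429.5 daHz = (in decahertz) 429.5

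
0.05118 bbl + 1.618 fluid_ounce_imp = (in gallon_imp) 1.8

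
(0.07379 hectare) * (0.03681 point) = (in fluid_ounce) 324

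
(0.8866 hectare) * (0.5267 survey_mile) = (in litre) 7.515e+09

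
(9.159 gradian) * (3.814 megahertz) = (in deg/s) 3.144e+07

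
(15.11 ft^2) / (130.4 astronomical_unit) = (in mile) 4.471e-17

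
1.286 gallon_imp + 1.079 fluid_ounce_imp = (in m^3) 0.005877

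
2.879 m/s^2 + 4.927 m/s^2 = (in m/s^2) 7.806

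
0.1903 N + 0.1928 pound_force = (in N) 1.048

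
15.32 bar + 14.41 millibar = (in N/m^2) 1.533e+06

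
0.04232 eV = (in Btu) 6.427e-24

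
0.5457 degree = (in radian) 0.009524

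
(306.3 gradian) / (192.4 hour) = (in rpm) 6.633e-05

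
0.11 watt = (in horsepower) 0.0001475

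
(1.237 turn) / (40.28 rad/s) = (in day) 2.233e-06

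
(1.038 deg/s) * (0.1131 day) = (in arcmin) 6.086e+05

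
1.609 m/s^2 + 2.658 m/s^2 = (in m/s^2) 4.267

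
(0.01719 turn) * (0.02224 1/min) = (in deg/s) 0.002294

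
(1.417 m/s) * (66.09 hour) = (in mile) 209.5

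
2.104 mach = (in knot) 1393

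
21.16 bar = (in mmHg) 1.587e+04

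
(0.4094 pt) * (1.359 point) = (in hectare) 6.924e-12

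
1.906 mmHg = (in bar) 0.002541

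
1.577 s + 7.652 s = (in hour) 0.002564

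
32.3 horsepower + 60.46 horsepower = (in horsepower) 92.76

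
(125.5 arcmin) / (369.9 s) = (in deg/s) 0.005655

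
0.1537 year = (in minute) 8.078e+04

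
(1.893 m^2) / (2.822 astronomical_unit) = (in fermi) 4484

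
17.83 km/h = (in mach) 0.01455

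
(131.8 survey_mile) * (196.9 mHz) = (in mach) 122.7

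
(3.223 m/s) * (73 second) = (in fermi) 2.353e+17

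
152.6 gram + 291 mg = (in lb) 0.3371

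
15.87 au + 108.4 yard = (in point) 6.73e+15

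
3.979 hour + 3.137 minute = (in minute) 241.9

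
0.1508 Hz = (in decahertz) 0.01508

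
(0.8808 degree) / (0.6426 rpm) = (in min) 0.003807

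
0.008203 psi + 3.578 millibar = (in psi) 0.0601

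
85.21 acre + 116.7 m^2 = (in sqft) 3.713e+06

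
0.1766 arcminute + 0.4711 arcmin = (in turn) 2.999e-05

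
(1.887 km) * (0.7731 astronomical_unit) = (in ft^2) 2.349e+15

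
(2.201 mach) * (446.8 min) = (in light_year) 2.124e-09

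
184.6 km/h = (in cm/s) 5128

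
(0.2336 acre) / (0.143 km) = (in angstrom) 6.611e+10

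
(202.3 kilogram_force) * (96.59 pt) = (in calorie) 16.16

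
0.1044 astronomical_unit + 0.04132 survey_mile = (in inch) 6.149e+11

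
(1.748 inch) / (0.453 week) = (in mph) 3.625e-07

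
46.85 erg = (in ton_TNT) 1.12e-15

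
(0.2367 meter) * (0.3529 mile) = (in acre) 0.03322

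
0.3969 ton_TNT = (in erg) 1.661e+16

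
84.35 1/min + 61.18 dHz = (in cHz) 752.4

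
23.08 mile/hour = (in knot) 20.06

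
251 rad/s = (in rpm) 2397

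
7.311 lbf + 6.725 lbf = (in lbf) 14.04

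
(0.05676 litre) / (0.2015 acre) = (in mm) 6.961e-05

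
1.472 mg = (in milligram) 1.472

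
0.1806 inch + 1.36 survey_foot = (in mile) 0.0002604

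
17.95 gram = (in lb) 0.03957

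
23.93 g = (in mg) 2.393e+04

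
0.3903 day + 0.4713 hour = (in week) 0.05856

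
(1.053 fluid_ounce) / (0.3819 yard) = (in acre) 2.204e-08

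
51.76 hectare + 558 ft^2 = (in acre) 127.9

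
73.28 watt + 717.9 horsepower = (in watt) 5.354e+05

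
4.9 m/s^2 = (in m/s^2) 4.9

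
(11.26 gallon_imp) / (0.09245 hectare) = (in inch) 0.00218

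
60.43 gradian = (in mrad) 949.2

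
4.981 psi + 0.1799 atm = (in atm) 0.5188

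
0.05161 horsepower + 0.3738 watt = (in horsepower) 0.05211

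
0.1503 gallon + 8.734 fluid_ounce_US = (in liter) 0.8272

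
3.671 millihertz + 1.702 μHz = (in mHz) 3.673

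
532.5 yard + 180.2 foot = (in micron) 5.418e+08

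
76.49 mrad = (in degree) 4.383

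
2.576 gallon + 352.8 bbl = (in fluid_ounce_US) 1.897e+06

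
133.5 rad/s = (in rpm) 1275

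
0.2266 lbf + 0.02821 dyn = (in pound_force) 0.2266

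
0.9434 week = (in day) 6.604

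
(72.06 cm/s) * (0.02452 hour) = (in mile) 0.03952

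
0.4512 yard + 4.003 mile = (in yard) 7046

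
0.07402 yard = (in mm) 67.68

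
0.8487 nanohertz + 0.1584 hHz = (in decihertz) 158.4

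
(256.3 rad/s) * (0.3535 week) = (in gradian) 3.488e+09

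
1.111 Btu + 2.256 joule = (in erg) 1.174e+10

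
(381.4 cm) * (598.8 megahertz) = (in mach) 6.707e+06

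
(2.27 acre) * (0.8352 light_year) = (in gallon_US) 1.918e+22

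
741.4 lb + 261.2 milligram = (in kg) 336.3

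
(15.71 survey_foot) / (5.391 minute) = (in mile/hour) 0.03312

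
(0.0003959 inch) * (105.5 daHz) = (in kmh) 0.03819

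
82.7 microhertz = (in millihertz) 0.0827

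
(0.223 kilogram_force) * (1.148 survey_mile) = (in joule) 4040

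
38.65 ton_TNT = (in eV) 1.009e+30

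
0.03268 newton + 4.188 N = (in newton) 4.221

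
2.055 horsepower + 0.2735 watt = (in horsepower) 2.055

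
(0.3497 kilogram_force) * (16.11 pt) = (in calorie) 0.004658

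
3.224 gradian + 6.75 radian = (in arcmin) 2.338e+04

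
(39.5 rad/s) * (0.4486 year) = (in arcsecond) 1.153e+14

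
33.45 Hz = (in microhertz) 3.345e+07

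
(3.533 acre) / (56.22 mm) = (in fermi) 2.543e+20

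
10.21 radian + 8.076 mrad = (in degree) 585.5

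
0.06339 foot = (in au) 1.292e-13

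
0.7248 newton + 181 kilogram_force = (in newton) 1776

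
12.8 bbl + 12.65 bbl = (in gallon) 1069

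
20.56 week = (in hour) 3454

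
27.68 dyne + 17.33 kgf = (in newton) 169.9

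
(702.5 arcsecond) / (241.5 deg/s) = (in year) 2.562e-11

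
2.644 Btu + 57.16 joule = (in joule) 2847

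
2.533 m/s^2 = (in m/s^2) 2.533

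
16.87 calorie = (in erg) 7.058e+08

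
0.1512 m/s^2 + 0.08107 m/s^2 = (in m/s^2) 0.2323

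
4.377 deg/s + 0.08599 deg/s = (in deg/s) 4.463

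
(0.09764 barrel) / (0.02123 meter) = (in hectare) 7.312e-05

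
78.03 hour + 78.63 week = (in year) 1.517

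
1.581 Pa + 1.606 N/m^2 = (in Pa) 3.187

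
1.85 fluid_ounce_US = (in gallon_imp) 0.01203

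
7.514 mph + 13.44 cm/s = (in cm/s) 349.3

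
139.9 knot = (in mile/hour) 161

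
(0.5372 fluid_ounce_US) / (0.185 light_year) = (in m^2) 9.077e-21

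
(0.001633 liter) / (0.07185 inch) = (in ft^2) 0.009632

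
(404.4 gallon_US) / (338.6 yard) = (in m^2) 0.004944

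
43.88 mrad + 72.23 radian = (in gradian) 4601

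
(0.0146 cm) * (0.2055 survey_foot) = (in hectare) 9.145e-10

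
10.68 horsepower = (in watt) 7964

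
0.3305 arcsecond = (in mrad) 0.001602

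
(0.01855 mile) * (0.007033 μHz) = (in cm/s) 2.1e-05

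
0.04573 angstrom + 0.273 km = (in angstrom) 2.73e+12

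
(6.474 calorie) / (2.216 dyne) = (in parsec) 3.961e-11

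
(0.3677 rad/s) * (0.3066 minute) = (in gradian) 430.6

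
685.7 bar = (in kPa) 6.857e+04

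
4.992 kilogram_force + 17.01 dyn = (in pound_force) 11.01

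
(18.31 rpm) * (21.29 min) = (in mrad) 2.449e+06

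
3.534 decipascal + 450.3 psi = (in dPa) 3.105e+07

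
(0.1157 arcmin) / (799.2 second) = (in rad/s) 4.211e-08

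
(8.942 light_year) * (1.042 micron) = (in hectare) 8.815e+06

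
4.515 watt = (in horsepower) 0.006055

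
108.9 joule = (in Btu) 0.1032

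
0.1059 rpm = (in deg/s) 0.6354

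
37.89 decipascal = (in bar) 3.789e-05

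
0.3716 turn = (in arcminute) 8027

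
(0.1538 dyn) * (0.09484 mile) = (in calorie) 5.611e-05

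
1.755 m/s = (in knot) 3.411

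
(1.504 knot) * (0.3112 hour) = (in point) 2.457e+06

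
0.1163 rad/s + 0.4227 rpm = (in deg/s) 9.2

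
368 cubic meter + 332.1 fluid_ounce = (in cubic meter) 368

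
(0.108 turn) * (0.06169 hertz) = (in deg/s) 2.399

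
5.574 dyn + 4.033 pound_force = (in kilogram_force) 1.829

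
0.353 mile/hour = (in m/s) 0.1578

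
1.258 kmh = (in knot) 0.6793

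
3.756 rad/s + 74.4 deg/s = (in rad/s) 5.055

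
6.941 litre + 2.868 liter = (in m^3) 0.009809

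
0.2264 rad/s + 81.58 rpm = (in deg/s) 502.5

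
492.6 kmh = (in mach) 0.4019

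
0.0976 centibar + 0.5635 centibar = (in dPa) 6611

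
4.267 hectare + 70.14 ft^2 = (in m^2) 4.268e+04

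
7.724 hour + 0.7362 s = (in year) 0.0008818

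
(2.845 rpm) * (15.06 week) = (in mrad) 2.714e+09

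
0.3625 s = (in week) 5.994e-07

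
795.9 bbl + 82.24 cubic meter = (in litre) 2.088e+05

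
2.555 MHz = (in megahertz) 2.555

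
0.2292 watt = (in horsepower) 0.0003074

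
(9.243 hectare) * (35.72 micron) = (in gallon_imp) 726.3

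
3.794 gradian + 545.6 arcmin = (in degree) 12.51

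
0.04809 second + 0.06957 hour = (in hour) 0.06958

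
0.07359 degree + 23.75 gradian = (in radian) 0.3743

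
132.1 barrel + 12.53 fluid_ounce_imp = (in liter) 2.1e+04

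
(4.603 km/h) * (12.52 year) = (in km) 5.048e+05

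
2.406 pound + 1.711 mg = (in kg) 1.091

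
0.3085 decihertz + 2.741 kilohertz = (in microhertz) 2.741e+09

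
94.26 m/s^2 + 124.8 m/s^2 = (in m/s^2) 219.1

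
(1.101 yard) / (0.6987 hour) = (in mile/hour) 0.0008953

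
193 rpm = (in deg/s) 1158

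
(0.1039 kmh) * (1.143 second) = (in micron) 3.299e+04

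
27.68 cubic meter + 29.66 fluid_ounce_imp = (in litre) 2.768e+04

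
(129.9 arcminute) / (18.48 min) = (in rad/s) 3.408e-05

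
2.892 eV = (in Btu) 4.392e-22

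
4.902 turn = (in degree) 1765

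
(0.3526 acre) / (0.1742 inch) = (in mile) 200.4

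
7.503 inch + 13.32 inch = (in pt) 1499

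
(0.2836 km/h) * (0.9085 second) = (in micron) 7.157e+04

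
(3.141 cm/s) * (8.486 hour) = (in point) 2.72e+06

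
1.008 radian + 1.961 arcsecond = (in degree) 57.75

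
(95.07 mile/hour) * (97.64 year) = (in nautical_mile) 7.066e+07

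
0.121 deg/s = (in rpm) 0.02017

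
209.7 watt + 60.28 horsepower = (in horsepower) 60.56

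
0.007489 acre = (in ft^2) 326.2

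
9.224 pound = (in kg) 4.184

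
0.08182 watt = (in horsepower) 0.0001097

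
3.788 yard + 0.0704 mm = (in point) 9819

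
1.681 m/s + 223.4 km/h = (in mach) 0.1872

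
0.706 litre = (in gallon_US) 0.1865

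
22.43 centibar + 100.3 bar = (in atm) 99.21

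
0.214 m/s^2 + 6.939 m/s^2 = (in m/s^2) 7.153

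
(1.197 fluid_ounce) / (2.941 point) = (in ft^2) 0.3673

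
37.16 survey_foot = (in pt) 3.211e+04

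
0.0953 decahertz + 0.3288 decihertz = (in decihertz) 9.859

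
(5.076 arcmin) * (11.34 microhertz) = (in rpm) 1.599e-07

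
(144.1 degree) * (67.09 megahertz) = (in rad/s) 1.687e+08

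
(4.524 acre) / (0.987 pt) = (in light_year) 5.558e-09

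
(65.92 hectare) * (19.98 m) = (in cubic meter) 1.317e+07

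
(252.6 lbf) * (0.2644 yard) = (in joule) 271.7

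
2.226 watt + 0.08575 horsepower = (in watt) 66.17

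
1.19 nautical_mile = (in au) 1.473e-08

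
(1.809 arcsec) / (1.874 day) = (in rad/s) 5.417e-11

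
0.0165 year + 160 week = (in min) 1.621e+06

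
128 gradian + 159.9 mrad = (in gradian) 138.2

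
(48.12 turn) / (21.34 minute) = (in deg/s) 13.53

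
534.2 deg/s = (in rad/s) 9.324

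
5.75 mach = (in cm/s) 1.958e+05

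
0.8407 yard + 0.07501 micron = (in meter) 0.7687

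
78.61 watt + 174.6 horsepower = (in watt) 1.303e+05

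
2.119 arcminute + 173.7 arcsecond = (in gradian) 0.09285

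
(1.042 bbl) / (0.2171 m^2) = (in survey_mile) 0.0004742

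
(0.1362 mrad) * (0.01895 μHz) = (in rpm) 2.465e-11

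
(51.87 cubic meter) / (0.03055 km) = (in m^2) 1.698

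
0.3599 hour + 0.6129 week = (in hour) 103.3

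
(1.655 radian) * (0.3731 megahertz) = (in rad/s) 6.175e+05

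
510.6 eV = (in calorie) 1.955e-17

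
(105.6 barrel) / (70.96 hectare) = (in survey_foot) 7.762e-05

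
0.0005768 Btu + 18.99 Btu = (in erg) 2.004e+11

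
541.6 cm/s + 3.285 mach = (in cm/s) 1.124e+05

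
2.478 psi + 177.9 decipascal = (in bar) 0.171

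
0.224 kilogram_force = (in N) 2.197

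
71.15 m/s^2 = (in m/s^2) 71.15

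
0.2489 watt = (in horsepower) 0.0003338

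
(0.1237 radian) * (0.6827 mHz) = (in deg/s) 0.004839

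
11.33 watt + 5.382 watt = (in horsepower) 0.02241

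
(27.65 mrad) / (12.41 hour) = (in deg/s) 3.546e-05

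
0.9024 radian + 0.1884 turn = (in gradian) 132.8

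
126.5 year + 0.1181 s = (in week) 6596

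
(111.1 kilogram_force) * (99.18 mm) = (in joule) 108.1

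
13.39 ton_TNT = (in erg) 5.602e+17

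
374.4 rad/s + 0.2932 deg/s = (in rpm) 3575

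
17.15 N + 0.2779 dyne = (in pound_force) 3.855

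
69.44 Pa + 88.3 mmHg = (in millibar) 118.4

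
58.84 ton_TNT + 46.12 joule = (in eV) 1.537e+30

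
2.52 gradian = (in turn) 0.0063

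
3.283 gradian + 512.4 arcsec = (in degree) 3.097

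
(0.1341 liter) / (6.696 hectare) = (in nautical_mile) 1.081e-12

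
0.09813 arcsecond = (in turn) 7.572e-08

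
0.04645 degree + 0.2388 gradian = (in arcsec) 940.9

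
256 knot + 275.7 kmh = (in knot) 404.9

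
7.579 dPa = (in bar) 7.579e-06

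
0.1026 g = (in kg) 0.0001026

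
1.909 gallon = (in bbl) 0.04545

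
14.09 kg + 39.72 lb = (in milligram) 3.211e+07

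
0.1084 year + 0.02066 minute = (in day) 39.57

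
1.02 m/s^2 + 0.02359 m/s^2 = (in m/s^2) 1.044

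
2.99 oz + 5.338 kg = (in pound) 11.96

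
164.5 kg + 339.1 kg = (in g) 5.036e+05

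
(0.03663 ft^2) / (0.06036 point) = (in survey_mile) 0.0993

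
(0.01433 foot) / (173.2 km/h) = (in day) 1.051e-09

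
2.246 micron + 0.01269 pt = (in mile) 4.177e-09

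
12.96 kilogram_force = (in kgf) 12.96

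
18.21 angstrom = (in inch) 7.169e-08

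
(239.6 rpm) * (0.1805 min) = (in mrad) 2.717e+05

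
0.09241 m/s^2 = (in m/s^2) 0.09241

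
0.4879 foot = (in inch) 5.855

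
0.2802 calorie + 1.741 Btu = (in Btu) 1.742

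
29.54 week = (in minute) 2.978e+05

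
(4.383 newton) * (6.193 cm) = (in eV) 1.694e+18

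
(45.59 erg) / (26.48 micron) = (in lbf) 0.0387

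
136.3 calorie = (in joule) 570.3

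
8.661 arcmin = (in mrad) 2.519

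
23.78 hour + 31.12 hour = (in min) 3294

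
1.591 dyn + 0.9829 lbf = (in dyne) 4.372e+05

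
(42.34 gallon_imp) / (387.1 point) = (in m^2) 1.409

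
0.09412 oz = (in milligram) 2668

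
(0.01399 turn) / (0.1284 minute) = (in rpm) 0.109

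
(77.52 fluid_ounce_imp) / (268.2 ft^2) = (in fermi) 8.84e+10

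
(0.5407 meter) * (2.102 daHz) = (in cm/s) 1137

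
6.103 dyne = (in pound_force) 1.372e-05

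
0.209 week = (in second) 1.264e+05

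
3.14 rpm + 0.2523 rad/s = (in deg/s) 33.3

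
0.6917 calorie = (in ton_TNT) 6.917e-10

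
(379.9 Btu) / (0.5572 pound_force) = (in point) 4.584e+08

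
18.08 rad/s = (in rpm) 172.7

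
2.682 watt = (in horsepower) 0.003597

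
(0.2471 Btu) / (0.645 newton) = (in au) 2.702e-09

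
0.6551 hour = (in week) 0.003899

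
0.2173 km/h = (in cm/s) 6.036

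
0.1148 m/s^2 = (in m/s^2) 0.1148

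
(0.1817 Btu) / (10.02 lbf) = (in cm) 430.1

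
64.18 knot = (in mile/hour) 73.86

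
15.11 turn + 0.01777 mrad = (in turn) 15.11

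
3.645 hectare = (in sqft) 3.923e+05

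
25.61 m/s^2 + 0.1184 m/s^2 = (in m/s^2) 25.73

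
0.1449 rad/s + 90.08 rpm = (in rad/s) 9.578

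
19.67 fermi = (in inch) 7.744e-13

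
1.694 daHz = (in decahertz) 1.694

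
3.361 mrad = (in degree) 0.1926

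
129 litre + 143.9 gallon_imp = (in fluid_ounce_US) 2.648e+04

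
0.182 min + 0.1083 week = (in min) 1092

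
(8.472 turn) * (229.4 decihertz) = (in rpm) 1.166e+04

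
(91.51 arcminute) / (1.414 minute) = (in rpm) 0.002996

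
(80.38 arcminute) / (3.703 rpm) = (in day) 6.979e-07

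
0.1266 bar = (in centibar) 12.66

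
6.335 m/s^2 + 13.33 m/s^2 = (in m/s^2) 19.66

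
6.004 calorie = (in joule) 25.12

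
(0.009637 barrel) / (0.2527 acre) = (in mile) 9.31e-10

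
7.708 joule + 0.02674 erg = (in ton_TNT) 1.842e-09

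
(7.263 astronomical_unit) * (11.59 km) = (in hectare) 1.259e+12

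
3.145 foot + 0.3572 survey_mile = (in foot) 1889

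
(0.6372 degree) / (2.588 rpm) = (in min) 0.0006839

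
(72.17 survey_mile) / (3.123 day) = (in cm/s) 43.04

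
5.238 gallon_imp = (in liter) 23.81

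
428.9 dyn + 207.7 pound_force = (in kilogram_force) 94.21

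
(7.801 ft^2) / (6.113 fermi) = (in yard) 1.297e+14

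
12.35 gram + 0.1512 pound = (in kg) 0.08093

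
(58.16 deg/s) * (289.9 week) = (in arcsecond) 3.671e+13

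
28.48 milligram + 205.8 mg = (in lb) 0.0005165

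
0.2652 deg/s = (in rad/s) 0.004629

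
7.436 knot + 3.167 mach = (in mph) 2421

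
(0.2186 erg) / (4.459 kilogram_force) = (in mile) 3.106e-13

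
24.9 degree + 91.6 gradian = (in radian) 1.873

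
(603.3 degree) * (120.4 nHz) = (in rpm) 1.211e-05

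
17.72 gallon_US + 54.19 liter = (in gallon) 32.04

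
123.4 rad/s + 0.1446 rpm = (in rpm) 1179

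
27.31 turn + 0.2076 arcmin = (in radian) 171.6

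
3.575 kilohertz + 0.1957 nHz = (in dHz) 3.575e+04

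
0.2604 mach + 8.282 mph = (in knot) 179.6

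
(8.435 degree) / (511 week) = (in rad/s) 4.764e-10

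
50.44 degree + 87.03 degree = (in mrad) 2399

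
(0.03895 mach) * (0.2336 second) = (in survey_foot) 10.16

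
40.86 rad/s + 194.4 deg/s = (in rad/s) 44.25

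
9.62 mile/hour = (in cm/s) 430.1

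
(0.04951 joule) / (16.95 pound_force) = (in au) 4.389e-15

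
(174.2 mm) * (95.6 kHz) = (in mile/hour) 3.725e+04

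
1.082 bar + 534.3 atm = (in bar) 542.5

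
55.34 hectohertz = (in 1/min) 3.32e+05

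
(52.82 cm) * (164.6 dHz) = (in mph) 19.45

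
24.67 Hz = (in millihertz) 2.467e+04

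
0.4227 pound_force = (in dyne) 1.88e+05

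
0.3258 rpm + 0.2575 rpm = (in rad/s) 0.06108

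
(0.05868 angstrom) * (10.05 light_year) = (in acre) 137.9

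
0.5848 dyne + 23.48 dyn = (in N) 0.0002406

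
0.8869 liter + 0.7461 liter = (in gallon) 0.4314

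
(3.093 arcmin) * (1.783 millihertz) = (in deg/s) 9.191e-05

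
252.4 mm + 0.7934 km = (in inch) 3.125e+04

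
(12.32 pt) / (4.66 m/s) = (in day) 1.079e-08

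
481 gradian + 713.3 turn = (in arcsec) 9.26e+08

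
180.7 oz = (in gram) 5123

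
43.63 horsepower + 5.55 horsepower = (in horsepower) 49.18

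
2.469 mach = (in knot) 1634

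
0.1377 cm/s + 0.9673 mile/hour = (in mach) 0.001274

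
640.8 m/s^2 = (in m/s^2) 640.8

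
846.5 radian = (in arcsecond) 1.746e+08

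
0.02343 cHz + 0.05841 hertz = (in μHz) 5.864e+04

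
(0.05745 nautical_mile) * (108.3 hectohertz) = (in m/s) 1.152e+06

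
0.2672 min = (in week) 2.651e-05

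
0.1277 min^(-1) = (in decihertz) 0.02128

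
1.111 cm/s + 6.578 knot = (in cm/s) 339.5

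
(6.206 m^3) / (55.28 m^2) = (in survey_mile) 6.976e-05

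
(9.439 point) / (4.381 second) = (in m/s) 0.0007601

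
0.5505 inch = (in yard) 0.01529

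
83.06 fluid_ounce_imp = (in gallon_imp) 0.5191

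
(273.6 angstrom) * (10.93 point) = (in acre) 2.607e-14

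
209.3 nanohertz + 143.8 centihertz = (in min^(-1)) 86.28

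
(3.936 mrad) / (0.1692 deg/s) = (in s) 1.333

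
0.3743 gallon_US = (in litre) 1.417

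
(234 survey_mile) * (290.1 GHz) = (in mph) 2.444e+17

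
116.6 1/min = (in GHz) 1.943e-09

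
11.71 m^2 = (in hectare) 0.001171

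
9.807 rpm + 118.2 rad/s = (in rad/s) 119.2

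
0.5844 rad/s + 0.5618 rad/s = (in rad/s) 1.146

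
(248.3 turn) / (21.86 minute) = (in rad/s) 1.189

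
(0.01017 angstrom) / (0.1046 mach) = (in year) 9.055e-22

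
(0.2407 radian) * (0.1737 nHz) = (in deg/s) 2.396e-09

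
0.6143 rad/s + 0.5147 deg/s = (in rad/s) 0.6233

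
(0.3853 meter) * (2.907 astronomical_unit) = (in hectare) 1.676e+07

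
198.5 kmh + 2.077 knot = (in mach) 0.1651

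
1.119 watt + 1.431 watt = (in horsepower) 0.00342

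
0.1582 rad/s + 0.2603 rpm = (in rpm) 1.771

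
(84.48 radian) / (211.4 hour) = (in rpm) 0.00106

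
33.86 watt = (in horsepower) 0.04541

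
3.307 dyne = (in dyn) 3.307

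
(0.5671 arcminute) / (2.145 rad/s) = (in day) 8.901e-10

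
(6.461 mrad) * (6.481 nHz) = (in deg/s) 2.399e-09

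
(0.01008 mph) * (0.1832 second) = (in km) 8.255e-07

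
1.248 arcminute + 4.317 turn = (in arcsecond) 5.595e+06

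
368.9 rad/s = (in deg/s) 2.114e+04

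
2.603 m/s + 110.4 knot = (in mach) 0.1744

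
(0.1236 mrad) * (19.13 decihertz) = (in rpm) 0.002258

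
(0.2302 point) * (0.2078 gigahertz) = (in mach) 49.56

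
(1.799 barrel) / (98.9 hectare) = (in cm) 2.892e-05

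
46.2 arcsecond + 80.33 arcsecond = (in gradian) 0.03905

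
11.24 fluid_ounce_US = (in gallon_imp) 0.07312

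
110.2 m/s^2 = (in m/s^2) 110.2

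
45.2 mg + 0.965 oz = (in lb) 0.06041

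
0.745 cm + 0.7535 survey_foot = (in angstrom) 2.371e+09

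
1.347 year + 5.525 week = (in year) 1.453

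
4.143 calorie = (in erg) 1.733e+08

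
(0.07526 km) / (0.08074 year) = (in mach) 8.681e-08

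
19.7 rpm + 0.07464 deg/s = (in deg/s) 118.3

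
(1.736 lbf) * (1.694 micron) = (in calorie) 3.126e-06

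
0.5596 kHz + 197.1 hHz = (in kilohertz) 20.27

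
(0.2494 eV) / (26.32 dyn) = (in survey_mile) 9.433e-20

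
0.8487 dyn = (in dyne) 0.8487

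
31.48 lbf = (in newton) 140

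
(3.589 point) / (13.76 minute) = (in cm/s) 0.0001534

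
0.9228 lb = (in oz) 14.76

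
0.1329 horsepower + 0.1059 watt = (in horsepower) 0.133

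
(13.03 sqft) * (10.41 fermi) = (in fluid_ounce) 4.261e-10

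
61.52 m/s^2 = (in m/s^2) 61.52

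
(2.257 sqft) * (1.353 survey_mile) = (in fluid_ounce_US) 1.544e+07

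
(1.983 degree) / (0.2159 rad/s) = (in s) 0.1603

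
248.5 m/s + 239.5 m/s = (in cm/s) 4.88e+04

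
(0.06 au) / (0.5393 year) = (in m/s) 527.8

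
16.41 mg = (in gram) 0.01641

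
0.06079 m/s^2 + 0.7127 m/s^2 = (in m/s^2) 0.7735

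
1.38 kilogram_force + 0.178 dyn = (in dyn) 1.353e+06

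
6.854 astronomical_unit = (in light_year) 0.0001084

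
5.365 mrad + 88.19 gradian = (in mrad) 1391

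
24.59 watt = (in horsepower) 0.03298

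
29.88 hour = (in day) 1.245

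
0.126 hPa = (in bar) 0.000126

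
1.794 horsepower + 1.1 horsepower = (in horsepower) 2.894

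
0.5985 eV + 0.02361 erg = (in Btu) 2.238e-12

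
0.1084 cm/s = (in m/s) 0.001084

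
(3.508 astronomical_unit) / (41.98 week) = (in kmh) 7.441e+04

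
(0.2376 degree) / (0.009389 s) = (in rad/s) 0.4417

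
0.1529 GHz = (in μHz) 1.529e+14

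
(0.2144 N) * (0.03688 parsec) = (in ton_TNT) 5.831e+04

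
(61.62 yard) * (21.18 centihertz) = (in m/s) 11.93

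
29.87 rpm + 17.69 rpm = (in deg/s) 285.4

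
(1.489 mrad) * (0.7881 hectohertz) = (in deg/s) 6.724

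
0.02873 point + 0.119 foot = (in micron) 3.628e+04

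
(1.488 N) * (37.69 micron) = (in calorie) 1.34e-05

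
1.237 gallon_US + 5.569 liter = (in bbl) 0.06448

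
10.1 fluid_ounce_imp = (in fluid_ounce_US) 9.704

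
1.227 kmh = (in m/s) 0.3408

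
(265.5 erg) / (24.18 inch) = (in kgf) 4.408e-06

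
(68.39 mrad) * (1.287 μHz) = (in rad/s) 8.802e-08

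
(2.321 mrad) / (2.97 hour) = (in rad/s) 2.171e-07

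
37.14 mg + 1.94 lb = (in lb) 1.94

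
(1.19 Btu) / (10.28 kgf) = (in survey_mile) 0.007739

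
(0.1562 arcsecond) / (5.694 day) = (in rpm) 1.47e-11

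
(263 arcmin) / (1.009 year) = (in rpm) 2.296e-08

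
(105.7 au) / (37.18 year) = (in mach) 39.61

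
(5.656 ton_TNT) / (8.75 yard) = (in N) 2.958e+09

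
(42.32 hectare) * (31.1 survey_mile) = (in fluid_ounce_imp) 7.455e+14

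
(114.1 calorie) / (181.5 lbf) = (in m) 0.5913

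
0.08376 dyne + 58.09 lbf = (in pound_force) 58.09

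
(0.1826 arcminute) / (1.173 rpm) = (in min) 7.207e-06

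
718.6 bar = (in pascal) 7.186e+07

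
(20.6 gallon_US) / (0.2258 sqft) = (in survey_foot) 12.2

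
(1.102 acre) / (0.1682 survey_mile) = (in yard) 18.02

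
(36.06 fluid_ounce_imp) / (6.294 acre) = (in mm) 4.023e-05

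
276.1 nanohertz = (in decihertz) 2.761e-06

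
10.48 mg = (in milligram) 10.48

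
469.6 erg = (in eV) 2.931e+14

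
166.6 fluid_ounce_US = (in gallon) 1.302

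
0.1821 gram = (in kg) 0.0001821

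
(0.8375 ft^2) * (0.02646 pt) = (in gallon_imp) 0.0001598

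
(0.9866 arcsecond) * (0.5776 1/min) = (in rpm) 4.397e-07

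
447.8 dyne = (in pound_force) 0.001007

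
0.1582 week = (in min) 1595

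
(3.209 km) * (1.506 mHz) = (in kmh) 17.4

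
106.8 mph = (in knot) 92.81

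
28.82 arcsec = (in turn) 2.224e-05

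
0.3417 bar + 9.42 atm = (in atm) 9.757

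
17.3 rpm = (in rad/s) 1.812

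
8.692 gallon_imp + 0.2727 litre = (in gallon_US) 10.51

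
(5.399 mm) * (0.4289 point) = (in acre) 2.019e-10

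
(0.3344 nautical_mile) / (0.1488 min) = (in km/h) 249.7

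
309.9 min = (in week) 0.03074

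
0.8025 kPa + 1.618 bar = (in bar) 1.626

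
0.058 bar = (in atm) 0.05724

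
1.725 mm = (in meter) 0.001725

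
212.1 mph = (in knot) 184.3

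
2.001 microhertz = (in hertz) 2.001e-06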